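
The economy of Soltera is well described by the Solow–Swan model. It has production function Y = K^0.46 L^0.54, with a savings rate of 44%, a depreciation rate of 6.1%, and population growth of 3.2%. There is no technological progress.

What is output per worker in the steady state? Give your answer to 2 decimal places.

At the steady state, Δk = 0, so s·k^α = (n + δ)·k.
Dividing both sides by k: k^(1−α) = s / (n + δ).
k^0.54 = 0.44 / (0.032 + 0.061) = 0.44 / 0.093 = 4.7312
k* = 4.7312^(1/0.54) ≈ 17.7806
y* = (k*)^α = 17.7806^0.46 ≈ 3.7582

y* ≈ 3.76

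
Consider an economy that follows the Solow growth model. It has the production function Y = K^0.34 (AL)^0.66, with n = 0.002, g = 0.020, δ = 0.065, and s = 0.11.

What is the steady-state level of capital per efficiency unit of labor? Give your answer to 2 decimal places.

k* = 1.43

At the steady state, Δk = 0, so s·k^α = (n + g + δ)·k.
Dividing both sides by k: k^(1−α) = s / (n + g + δ).
k^0.66 = 0.11 / (0.002 + 0.020 + 0.065) = 0.11 / 0.087 = 1.2644
k* = 1.2644^(1/0.66) ≈ 1.4268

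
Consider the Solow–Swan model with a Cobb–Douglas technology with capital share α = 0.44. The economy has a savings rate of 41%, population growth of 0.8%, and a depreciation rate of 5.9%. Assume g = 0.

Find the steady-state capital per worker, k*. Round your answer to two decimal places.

At the steady state, Δk = 0, so s·k^α = (n + δ)·k.
Dividing both sides by k: k^(1−α) = s / (n + δ).
k^0.56 = 0.41 / (0.008 + 0.059) = 0.41 / 0.067 = 6.1194
k* = 6.1194^(1/0.56) ≈ 25.4002

k* = 25.40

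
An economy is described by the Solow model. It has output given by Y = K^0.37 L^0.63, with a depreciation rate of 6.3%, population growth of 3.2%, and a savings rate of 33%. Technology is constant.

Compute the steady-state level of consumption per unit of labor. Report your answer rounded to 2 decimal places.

Steady state requires s·f(k) = (n + δ)·k, i.e. s·k^α = (n + δ)·k.
Dividing both sides by k: k^(1−α) = s / (n + δ).
k^0.63 = 0.33 / (0.032 + 0.063) = 0.33 / 0.095 = 3.4737
k* = 3.4737^(1/0.63) ≈ 7.2177
y* = (k*)^α = 7.2177^0.37 ≈ 2.0778
c* = (1 − s)·y* = (1 − 0.33) × 2.0778 ≈ 1.3921

c* ≈ 1.39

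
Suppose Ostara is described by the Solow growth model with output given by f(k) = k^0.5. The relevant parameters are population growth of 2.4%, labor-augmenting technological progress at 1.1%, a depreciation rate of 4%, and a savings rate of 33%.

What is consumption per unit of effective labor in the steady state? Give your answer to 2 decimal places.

c* ≈ 2.95

In steady state, investment equals break-even investment: s·k^α = (n + g + δ)·k.
Rearranging, k^(1−α) = s / (n + g + δ).
k^0.5 = 0.33 / (0.024 + 0.011 + 0.040) = 0.33 / 0.075 = 4.4000
k* = 4.4000^(1/0.5) ≈ 19.3600
y* = (k*)^α = 19.3600^0.5 ≈ 4.4000
c* = (1 − s)·y* = (1 − 0.33) × 4.4000 ≈ 2.9480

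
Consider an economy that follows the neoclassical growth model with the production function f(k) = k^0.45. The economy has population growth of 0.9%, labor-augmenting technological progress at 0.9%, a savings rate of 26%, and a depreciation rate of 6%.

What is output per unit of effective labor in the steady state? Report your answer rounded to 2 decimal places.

Steady state requires s·f(k) = (n + g + δ)·k, i.e. s·k^α = (n + g + δ)·k.
Rearranging, k^(1−α) = s / (n + g + δ).
k^0.55 = 0.26 / (0.009 + 0.009 + 0.060) = 0.26 / 0.078 = 3.3333
k* = 3.3333^(1/0.55) ≈ 8.9265
y* = (k*)^α = 8.9265^0.45 ≈ 2.6780

y* ≈ 2.68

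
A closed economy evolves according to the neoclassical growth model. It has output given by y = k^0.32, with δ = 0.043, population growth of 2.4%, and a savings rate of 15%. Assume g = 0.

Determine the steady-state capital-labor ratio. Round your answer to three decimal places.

k* ≈ 3.271

At the steady state, Δk = 0, so s·k^α = (n + δ)·k.
Dividing both sides by k: k^(1−α) = s / (n + δ).
k^0.68 = 0.15 / (0.024 + 0.043) = 0.15 / 0.067 = 2.2388
k* = 2.2388^(1/0.68) ≈ 3.2714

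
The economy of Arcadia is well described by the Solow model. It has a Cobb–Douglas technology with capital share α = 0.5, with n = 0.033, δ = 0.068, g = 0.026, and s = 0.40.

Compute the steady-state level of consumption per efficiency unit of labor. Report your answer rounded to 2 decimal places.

c* = 1.89

At the steady state, Δk = 0, so s·k^α = (n + g + δ)·k.
Rearranging, k^(1−α) = s / (n + g + δ).
k^0.5 = 0.40 / (0.033 + 0.026 + 0.068) = 0.40 / 0.127 = 3.1496
k* = 3.1496^(1/0.5) ≈ 9.9200
y* = (k*)^α = 9.9200^0.5 ≈ 3.1496
c* = (1 − s)·y* = (1 − 0.40) × 3.1496 ≈ 1.8898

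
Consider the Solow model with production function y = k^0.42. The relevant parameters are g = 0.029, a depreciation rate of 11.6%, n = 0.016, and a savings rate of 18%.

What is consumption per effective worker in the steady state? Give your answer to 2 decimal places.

In steady state, investment equals break-even investment: s·k^α = (n + g + δ)·k.
Rearranging, k^(1−α) = s / (n + g + δ).
k^0.58 = 0.18 / (0.016 + 0.029 + 0.116) = 0.18 / 0.161 = 1.1180
k* = 1.1180^(1/0.58) ≈ 1.2120
y* = (k*)^α = 1.2120^0.42 ≈ 1.0841
c* = (1 − s)·y* = (1 − 0.18) × 1.0841 ≈ 0.8890

c* ≈ 0.89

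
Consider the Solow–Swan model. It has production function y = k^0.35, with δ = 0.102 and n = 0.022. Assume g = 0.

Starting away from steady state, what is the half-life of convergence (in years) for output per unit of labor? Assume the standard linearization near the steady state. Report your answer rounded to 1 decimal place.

Near the steady state the convergence rate is λ = (1 − α)(n + δ).
λ = (1 − 0.35) × 0.124 = 0.65 × 0.124 = 0.0806
Half-life = ln 2 / λ = 0.6931 / 0.0806 ≈ 8.60 years

about 8.6 years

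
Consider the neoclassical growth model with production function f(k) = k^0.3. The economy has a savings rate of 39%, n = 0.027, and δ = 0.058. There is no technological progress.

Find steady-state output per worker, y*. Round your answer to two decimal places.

y* ≈ 1.92

In steady state, investment equals break-even investment: s·k^α = (n + δ)·k.
Rearranging, k^(1−α) = s / (n + δ).
k^0.7 = 0.39 / (0.027 + 0.058) = 0.39 / 0.085 = 4.5882
k* = 4.5882^(1/0.7) ≈ 8.8146
y* = (k*)^α = 8.8146^0.3 ≈ 1.9211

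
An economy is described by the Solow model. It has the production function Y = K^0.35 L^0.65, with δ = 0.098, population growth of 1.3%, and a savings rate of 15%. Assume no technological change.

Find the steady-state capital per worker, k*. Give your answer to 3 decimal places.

k* = 1.589

At the steady state, Δk = 0, so s·k^α = (n + δ)·k.
Dividing both sides by k: k^(1−α) = s / (n + δ).
k^0.65 = 0.15 / (0.013 + 0.098) = 0.15 / 0.111 = 1.3514
k* = 1.3514^(1/0.65) ≈ 1.5893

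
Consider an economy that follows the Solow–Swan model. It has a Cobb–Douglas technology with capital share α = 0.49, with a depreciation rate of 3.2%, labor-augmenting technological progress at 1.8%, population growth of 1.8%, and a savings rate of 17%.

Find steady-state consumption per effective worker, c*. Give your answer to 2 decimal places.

c* ≈ 2.00

Steady state requires s·f(k) = (n + g + δ)·k, i.e. s·k^α = (n + g + δ)·k.
Rearranging, k^(1−α) = s / (n + g + δ).
k^0.51 = 0.17 / (0.018 + 0.018 + 0.032) = 0.17 / 0.068 = 2.5000
k* = 2.5000^(1/0.51) ≈ 6.0294
y* = (k*)^α = 6.0294^0.49 ≈ 2.4118
c* = (1 − s)·y* = (1 − 0.17) × 2.4118 ≈ 2.0018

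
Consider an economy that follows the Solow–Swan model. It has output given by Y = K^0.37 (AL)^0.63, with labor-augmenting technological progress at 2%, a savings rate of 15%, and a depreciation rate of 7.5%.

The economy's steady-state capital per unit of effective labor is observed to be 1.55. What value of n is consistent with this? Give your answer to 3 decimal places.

n ≈ 0.019

Steady state requires s·f(k) = (n + g + δ)·k, i.e. s·k^α = (n + g + δ)·k.
So s / (n + g + δ) = (k*)^(1−α) = 1.55^0.63 = 1.3180.
Therefore n + g + δ = s / 1.3180 = 0.15 / 1.3180 = 0.1138, so n = 0.1138 − 0.095 = 0.0188.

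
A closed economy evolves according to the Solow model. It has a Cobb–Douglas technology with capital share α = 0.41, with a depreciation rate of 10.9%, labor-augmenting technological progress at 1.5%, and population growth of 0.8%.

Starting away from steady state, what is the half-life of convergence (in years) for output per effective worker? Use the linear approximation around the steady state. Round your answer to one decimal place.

Near the steady state the convergence rate is λ = (1 − α)(n + g + δ).
λ = (1 − 0.41) × 0.132 = 0.59 × 0.132 = 0.07788
Half-life = ln 2 / λ = 0.6931 / 0.07788 ≈ 8.90 years

half-life ≈ 8.9 years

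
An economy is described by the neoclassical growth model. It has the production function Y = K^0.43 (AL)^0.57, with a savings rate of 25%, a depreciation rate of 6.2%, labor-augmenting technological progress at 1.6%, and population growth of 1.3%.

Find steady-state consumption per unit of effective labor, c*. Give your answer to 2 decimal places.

Steady state requires s·f(k) = (n + g + δ)·k, i.e. s·k^α = (n + g + δ)·k.
Dividing both sides by k: k^(1−α) = s / (n + g + δ).
k^0.57 = 0.25 / (0.013 + 0.016 + 0.062) = 0.25 / 0.091 = 2.7473
k* = 2.7473^(1/0.57) ≈ 5.8886
y* = (k*)^α = 5.8886^0.43 ≈ 2.1434
c* = (1 − s)·y* = (1 − 0.25) × 2.1434 ≈ 1.6076

c* ≈ 1.61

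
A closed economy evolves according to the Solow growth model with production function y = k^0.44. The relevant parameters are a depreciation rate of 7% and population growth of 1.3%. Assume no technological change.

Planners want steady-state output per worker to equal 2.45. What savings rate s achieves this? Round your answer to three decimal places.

s ≈ 0.260

In steady state, investment equals break-even investment: s·k^α = (n + δ)·k.
Since y* = [s/(n + δ)]^(α/(1−α)), we have s/(n + δ) = (y*)^((1−α)/α) = 2.45^1.2727 = 3.1282.
Therefore s = 3.1282 × (n + δ) = 3.1282 × 0.083 = 0.2596.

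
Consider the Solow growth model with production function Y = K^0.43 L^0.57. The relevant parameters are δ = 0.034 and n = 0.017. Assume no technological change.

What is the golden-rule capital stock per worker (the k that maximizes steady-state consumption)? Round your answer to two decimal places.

The golden rule sets f'(k) = n + δ, i.e. α·k^(α−1) = n + δ.
So k^(1−α) = α / (n + δ) = 0.43 / 0.051 = 8.4314.
k_gold = 8.4314^(1/0.57) ≈ 42.1100

k_gold ≈ 42.11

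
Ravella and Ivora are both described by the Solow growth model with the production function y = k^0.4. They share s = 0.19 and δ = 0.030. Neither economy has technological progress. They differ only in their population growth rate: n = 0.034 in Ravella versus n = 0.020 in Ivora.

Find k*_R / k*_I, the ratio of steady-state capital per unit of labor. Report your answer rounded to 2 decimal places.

k*_R / k*_I ≈ 0.66

Steady-state k* = [s/(n + δ)]^(1/(1−α)), so the ratio is [ (s_R/(n + δ)_R) / (s_I/(n + δ)_I) ]^1.6667.
s_R/(n + δ)_R = 0.19/0.064 = 2.9688; s_I/(n + δ)_I = 0.19/0.050 = 3.8000.
Ratio = (2.9688/3.8000)^1.6667 = 0.7813^1.6667 ≈ 0.6628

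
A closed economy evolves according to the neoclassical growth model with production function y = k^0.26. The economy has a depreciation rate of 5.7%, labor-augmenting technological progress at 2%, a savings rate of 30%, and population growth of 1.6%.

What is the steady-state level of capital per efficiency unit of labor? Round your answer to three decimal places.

Steady state requires s·f(k) = (n + g + δ)·k, i.e. s·k^α = (n + g + δ)·k.
Dividing both sides by k: k^(1−α) = s / (n + g + δ).
k^0.74 = 0.30 / (0.016 + 0.020 + 0.057) = 0.30 / 0.093 = 3.2258
k* = 3.2258^(1/0.74) ≈ 4.8680

k* ≈ 4.868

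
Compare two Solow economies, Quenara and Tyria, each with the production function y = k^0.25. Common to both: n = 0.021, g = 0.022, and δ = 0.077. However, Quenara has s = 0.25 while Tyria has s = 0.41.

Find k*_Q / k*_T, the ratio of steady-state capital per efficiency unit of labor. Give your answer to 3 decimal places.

Steady-state k* = [s/(n + g + δ)]^(1/(1−α)), so the ratio is [ (s_Q/(n + g + δ)_Q) / (s_T/(n + g + δ)_T) ]^1.3333.
s_Q/(n + g + δ)_Q = 0.25/0.120 = 2.0833; s_T/(n + g + δ)_T = 0.41/0.120 = 3.4167.
Ratio = (2.0833/3.4167)^1.3333 = 0.6097^1.3333 ≈ 0.5170

ratio ≈ 0.517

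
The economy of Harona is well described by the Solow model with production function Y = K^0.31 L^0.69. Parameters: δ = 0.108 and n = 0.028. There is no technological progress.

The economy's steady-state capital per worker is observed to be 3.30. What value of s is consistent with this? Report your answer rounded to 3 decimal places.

Steady state requires s·f(k) = (n + δ)·k, i.e. s·k^α = (n + δ)·k.
So s / (n + δ) = (k*)^(1−α) = 3.30^0.69 = 2.2792.
Therefore s = 2.2792 × (n + δ) = 2.2792 × 0.136 = 0.3100.

s ≈ 0.310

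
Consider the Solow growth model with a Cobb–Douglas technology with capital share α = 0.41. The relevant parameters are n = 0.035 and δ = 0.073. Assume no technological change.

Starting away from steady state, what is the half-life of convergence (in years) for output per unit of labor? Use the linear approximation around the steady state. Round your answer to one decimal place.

about 10.9 years

Near the steady state the convergence rate is λ = (1 − α)(n + δ).
λ = (1 − 0.41) × 0.108 = 0.59 × 0.108 = 0.06372
Half-life = ln 2 / λ = 0.6931 / 0.06372 ≈ 10.88 years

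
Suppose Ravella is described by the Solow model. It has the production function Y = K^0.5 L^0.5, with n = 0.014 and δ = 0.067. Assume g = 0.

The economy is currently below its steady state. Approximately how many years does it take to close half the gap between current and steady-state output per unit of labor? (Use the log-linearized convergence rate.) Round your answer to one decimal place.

about 17.1 years

Near the steady state the convergence rate is λ = (1 − α)(n + δ).
λ = (1 − 0.5) × 0.081 = 0.5 × 0.081 = 0.0405
Half-life = ln 2 / λ = 0.6931 / 0.0405 ≈ 17.11 years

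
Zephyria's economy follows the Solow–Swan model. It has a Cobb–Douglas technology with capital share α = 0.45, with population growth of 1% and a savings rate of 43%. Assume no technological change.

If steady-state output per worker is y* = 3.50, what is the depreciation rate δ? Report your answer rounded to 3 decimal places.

At the steady state, Δk = 0, so s·k^α = (n + δ)·k.
Since y* = [s/(n + δ)]^(α/(1−α)), we have s/(n + δ) = (y*)^((1−α)/α) = 3.50^1.2222 = 4.6234.
Therefore n + δ = s / 4.6234 = 0.43 / 4.6234 = 0.0930, so δ = 0.0930 − 0.010 = 0.0830.

δ ≈ 0.083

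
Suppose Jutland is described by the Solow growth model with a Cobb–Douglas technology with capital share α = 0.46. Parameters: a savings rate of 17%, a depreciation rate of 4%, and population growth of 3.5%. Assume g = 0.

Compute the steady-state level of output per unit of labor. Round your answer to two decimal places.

In steady state, investment equals break-even investment: s·k^α = (n + δ)·k.
Rearranging, k^(1−α) = s / (n + δ).
k^0.54 = 0.17 / (0.035 + 0.040) = 0.17 / 0.075 = 2.2667
k* = 2.2667^(1/0.54) ≈ 4.5513
y* = (k*)^α = 4.5513^0.46 ≈ 2.0079

y* = 2.01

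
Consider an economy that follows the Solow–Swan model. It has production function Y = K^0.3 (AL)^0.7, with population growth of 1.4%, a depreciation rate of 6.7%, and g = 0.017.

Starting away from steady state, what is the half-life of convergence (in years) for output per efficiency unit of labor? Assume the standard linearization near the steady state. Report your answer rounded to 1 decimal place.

about 10.1 years

Near the steady state the convergence rate is λ = (1 − α)(n + g + δ).
λ = (1 − 0.3) × 0.098 = 0.7 × 0.098 = 0.0686
Half-life = ln 2 / λ = 0.6931 / 0.0686 ≈ 10.10 years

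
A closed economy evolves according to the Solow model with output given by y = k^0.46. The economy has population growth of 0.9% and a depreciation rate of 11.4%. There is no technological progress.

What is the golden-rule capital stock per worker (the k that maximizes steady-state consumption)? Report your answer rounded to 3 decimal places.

The golden rule sets f'(k) = n + δ, i.e. α·k^(α−1) = n + δ.
So k^(1−α) = α / (n + δ) = 0.46 / 0.123 = 3.7398.
k_gold = 3.7398^(1/0.54) ≈ 11.5035

k_gold ≈ 11.504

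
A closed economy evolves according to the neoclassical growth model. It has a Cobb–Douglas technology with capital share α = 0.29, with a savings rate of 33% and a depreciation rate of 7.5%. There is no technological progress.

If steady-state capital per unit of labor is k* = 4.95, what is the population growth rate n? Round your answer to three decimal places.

At the steady state, Δk = 0, so s·k^α = (n + δ)·k.
So s / (n + δ) = (k*)^(1−α) = 4.95^0.71 = 3.1129.
Therefore n + δ = s / 3.1129 = 0.33 / 3.1129 = 0.1060, so n = 0.1060 − 0.075 = 0.0310.

n ≈ 0.031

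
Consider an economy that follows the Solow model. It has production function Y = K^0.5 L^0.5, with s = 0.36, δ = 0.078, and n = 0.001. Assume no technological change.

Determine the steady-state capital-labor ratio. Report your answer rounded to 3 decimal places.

In steady state, investment equals break-even investment: s·k^α = (n + δ)·k.
Rearranging, k^(1−α) = s / (n + δ).
k^0.5 = 0.36 / (0.001 + 0.078) = 0.36 / 0.079 = 4.5570
k* = 4.5570^(1/0.5) ≈ 20.7662

k* = 20.766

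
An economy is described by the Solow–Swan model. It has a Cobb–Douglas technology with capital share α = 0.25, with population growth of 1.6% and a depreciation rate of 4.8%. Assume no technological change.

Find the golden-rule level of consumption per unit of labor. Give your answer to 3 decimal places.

At the golden rule, f'(k) = n + δ, so α·k^(α−1) = n + δ and k_gold = (α/(n + δ))^(1/(1−α)).
k_gold = (0.25/0.064)^(1/0.75) = 3.9063^1.3333 ≈ 6.1518
c_gold = f(k_gold) − (n + δ)·k_gold = 1.5749 − 0.064×6.1518 ≈ 1.1812

c_gold ≈ 1.181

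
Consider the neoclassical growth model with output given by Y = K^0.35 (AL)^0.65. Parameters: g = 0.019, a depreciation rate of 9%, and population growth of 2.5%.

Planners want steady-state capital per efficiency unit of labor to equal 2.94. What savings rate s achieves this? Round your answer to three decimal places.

s ≈ 0.270

Steady state requires s·f(k) = (n + g + δ)·k, i.e. s·k^α = (n + g + δ)·k.
So s / (n + g + δ) = (k*)^(1−α) = 2.94^0.65 = 2.0157.
Therefore s = 2.0157 × (n + g + δ) = 2.0157 × 0.134 = 0.2701.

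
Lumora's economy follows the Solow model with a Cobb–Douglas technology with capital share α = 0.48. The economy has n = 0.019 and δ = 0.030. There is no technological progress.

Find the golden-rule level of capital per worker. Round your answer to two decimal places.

The golden rule sets f'(k) = n + δ, i.e. α·k^(α−1) = n + δ.
So k^(1−α) = α / (n + δ) = 0.48 / 0.049 = 9.7959.
k_gold = 9.7959^(1/0.52) ≈ 80.5109

k_gold ≈ 80.51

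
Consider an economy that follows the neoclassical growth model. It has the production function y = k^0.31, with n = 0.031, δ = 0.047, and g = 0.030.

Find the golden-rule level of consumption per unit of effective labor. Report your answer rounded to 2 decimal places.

c_gold ≈ 1.11

At the golden rule, f'(k) = n + g + δ, so α·k^(α−1) = n + g + δ and k_gold = (α/(n + g + δ))^(1/(1−α)).
k_gold = (0.31/0.108)^(1/0.69) = 2.8704^1.4493 ≈ 4.6099
c_gold = f(k_gold) − (n + g + δ)·k_gold = 1.6060 − 0.108×4.6099 ≈ 1.1081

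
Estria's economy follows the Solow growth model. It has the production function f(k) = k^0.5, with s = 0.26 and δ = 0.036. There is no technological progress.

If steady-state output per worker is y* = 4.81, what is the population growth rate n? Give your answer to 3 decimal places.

n ≈ 0.018

At the steady state, Δk = 0, so s·k^α = (n + δ)·k.
Since y* = [s/(n + δ)]^(α/(1−α)), we have s/(n + δ) = (y*)^((1−α)/α) = 4.81^1 = 4.8100.
Therefore n + δ = s / 4.8100 = 0.26 / 4.8100 = 0.0541, so n = 0.0541 − 0.036 = 0.0181.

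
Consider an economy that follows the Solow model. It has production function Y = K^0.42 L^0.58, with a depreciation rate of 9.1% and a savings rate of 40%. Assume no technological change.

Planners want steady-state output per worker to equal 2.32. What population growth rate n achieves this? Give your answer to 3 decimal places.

n ≈ 0.034

In steady state, investment equals break-even investment: s·k^α = (n + δ)·k.
Since y* = [s/(n + δ)]^(α/(1−α)), we have s/(n + δ) = (y*)^((1−α)/α) = 2.32^1.381 = 3.1970.
Therefore n + δ = s / 3.1970 = 0.40 / 3.1970 = 0.1251, so n = 0.1251 − 0.091 = 0.0341.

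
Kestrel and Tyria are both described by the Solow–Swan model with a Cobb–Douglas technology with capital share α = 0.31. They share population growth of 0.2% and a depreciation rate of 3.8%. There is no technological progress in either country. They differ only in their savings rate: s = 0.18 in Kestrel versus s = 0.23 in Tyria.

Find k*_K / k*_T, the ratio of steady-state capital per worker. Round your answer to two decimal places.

Steady-state k* = [s/(n + δ)]^(1/(1−α)), so the ratio is [ (s_K/(n + δ)_K) / (s_T/(n + δ)_T) ]^1.4493.
s_K/(n + δ)_K = 0.18/0.040 = 4.5000; s_T/(n + δ)_T = 0.23/0.040 = 5.7500.
Ratio = (4.5000/5.7500)^1.4493 = 0.7826^1.4493 ≈ 0.7010

k*_K / k*_T ≈ 0.70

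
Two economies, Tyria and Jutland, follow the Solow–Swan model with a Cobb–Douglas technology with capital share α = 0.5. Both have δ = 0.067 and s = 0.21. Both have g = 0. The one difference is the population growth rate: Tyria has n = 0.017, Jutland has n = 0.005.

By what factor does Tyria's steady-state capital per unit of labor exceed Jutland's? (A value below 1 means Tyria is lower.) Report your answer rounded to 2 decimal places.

ratio ≈ 0.73

Steady-state k* = [s/(n + δ)]^(1/(1−α)), so the ratio is [ (s_T/(n + δ)_T) / (s_J/(n + δ)_J) ]^2.
s_T/(n + δ)_T = 0.21/0.084 = 2.5000; s_J/(n + δ)_J = 0.21/0.072 = 2.9167.
Ratio = (2.5000/2.9167)^2 = 0.8571^2 ≈ 0.7346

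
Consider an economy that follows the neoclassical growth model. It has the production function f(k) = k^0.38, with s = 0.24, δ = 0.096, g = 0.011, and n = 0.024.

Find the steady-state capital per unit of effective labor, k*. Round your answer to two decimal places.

Steady state requires s·f(k) = (n + g + δ)·k, i.e. s·k^α = (n + g + δ)·k.
Rearranging, k^(1−α) = s / (n + g + δ).
k^0.62 = 0.24 / (0.024 + 0.011 + 0.096) = 0.24 / 0.131 = 1.8321
k* = 1.8321^(1/0.62) ≈ 2.6553

k* ≈ 2.66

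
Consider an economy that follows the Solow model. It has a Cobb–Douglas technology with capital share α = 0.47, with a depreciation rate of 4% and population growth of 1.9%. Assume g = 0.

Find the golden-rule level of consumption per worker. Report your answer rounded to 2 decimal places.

At the golden rule, f'(k) = n + δ, so α·k^(α−1) = n + δ and k_gold = (α/(n + δ))^(1/(1−α)).
k_gold = (0.47/0.059)^(1/0.53) = 7.9661^1.8868 ≈ 50.1730
c_gold = f(k_gold) − (n + δ)·k_gold = 6.2983 − 0.059×50.1730 ≈ 3.3381

c_gold ≈ 3.34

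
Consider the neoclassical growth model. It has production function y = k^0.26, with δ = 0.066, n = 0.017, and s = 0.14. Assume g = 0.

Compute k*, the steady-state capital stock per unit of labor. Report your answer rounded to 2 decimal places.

k* ≈ 2.03

In steady state, investment equals break-even investment: s·k^α = (n + δ)·k.
Dividing both sides by k: k^(1−α) = s / (n + δ).
k^0.74 = 0.14 / (0.017 + 0.066) = 0.14 / 0.083 = 1.6867
k* = 1.6867^(1/0.74) ≈ 2.0268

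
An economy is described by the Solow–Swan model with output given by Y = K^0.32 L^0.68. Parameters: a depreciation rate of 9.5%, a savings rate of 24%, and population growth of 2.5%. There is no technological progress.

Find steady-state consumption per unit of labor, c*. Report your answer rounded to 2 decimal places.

c* ≈ 1.05

Steady state requires s·f(k) = (n + δ)·k, i.e. s·k^α = (n + δ)·k.
Dividing both sides by k: k^(1−α) = s / (n + δ).
k^0.68 = 0.24 / (0.025 + 0.095) = 0.24 / 0.120 = 2.0000
k* = 2.0000^(1/0.68) ≈ 2.7713
y* = (k*)^α = 2.7713^0.32 ≈ 1.3857
c* = (1 − s)·y* = (1 − 0.24) × 1.3857 ≈ 1.0531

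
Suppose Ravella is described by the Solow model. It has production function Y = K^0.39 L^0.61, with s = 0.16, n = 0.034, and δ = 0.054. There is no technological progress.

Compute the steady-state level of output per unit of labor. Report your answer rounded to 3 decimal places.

Steady state requires s·f(k) = (n + δ)·k, i.e. s·k^α = (n + δ)·k.
Rearranging, k^(1−α) = s / (n + δ).
k^0.61 = 0.16 / (0.034 + 0.054) = 0.16 / 0.088 = 1.8182
k* = 1.8182^(1/0.61) ≈ 2.6647
y* = (k*)^α = 2.6647^0.39 ≈ 1.4656

y* = 1.466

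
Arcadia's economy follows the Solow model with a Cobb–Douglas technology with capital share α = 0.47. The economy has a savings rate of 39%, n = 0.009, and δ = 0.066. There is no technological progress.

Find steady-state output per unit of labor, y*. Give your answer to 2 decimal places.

Steady state requires s·f(k) = (n + δ)·k, i.e. s·k^α = (n + δ)·k.
Rearranging, k^(1−α) = s / (n + δ).
k^0.53 = 0.39 / (0.009 + 0.066) = 0.39 / 0.075 = 5.2000
k* = 5.2000^(1/0.53) ≈ 22.4362
y* = (k*)^α = 22.4362^0.47 ≈ 4.3147

y* = 4.31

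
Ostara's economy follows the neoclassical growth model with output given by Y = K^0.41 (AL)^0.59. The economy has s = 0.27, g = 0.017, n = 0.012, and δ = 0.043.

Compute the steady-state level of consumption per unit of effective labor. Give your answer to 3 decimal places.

At the steady state, Δk = 0, so s·k^α = (n + g + δ)·k.
Dividing both sides by k: k^(1−α) = s / (n + g + δ).
k^0.59 = 0.27 / (0.012 + 0.017 + 0.043) = 0.27 / 0.072 = 3.7500
k* = 3.7500^(1/0.59) ≈ 9.3958
y* = (k*)^α = 9.3958^0.41 ≈ 2.5055
c* = (1 − s)·y* = (1 − 0.27) × 2.5055 ≈ 1.8290

c* = 1.829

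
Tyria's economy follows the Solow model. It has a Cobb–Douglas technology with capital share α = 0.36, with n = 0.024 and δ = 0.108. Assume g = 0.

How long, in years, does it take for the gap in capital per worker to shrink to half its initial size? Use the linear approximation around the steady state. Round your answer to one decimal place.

Near the steady state the convergence rate is λ = (1 − α)(n + δ).
λ = (1 − 0.36) × 0.132 = 0.64 × 0.132 = 0.08448
Half-life = ln 2 / λ = 0.6931 / 0.08448 ≈ 8.20 years

half-life ≈ 8.2 years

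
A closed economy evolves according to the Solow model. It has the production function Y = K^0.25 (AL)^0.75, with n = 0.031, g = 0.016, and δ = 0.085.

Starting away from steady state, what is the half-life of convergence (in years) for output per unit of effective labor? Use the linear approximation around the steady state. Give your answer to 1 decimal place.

half-life ≈ 7.0 years

Near the steady state the convergence rate is λ = (1 − α)(n + g + δ).
λ = (1 − 0.25) × 0.132 = 0.75 × 0.132 = 0.0990
Half-life = ln 2 / λ = 0.6931 / 0.0990 ≈ 7.00 years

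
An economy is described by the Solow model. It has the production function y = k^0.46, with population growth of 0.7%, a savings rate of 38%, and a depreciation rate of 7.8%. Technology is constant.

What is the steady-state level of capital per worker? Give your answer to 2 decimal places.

In steady state, investment equals break-even investment: s·k^α = (n + δ)·k.
Dividing both sides by k: k^(1−α) = s / (n + δ).
k^0.54 = 0.38 / (0.007 + 0.078) = 0.38 / 0.085 = 4.4706
k* = 4.4706^(1/0.54) ≈ 16.0096

k* ≈ 16.01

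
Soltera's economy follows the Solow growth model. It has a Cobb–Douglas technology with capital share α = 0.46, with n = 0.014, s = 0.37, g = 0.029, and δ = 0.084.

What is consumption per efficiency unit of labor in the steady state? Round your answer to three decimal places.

c* = 1.567

Steady state requires s·f(k) = (n + g + δ)·k, i.e. s·k^α = (n + g + δ)·k.
Dividing both sides by k: k^(1−α) = s / (n + g + δ).
k^0.54 = 0.37 / (0.014 + 0.029 + 0.084) = 0.37 / 0.127 = 2.9134
k* = 2.9134^(1/0.54) ≈ 7.2444
y* = (k*)^α = 7.2444^0.46 ≈ 2.4866
c* = (1 − s)·y* = (1 − 0.37) × 2.4866 ≈ 1.5666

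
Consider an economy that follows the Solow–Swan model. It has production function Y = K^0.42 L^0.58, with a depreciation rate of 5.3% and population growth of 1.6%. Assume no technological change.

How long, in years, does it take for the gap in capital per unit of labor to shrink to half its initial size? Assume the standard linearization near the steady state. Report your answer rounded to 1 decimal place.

half-life ≈ 17.3 years

Near the steady state the convergence rate is λ = (1 − α)(n + δ).
λ = (1 − 0.42) × 0.069 = 0.58 × 0.069 = 0.04002
Half-life = ln 2 / λ = 0.6931 / 0.04002 ≈ 17.32 years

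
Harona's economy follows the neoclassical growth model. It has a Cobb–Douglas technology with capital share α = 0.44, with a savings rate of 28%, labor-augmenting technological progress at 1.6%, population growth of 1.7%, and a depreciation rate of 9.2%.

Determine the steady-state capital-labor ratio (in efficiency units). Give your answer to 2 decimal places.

At the steady state, Δk = 0, so s·k^α = (n + g + δ)·k.
Dividing both sides by k: k^(1−α) = s / (n + g + δ).
k^0.56 = 0.28 / (0.017 + 0.016 + 0.092) = 0.28 / 0.125 = 2.2400
k* = 2.2400^(1/0.56) ≈ 4.2213

k* = 4.22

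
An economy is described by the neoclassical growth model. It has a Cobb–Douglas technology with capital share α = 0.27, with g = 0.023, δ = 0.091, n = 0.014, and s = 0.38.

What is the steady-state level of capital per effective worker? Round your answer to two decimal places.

At the steady state, Δk = 0, so s·k^α = (n + g + δ)·k.
Rearranging, k^(1−α) = s / (n + g + δ).
k^0.73 = 0.38 / (0.014 + 0.023 + 0.091) = 0.38 / 0.128 = 2.9688
k* = 2.9688^(1/0.73) ≈ 4.4399

k* ≈ 4.44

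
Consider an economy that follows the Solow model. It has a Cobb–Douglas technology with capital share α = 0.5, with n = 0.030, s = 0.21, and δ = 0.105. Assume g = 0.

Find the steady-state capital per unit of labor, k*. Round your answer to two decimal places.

In steady state, investment equals break-even investment: s·k^α = (n + δ)·k.
Rearranging, k^(1−α) = s / (n + δ).
k^0.5 = 0.21 / (0.030 + 0.105) = 0.21 / 0.135 = 1.5556
k* = 1.5556^(1/0.5) ≈ 2.4199

k* = 2.42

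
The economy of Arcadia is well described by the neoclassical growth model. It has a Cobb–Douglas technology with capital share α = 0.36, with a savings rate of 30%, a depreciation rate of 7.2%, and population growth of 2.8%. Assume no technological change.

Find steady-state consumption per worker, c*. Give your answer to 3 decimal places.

c* ≈ 1.299

Steady state requires s·f(k) = (n + δ)·k, i.e. s·k^α = (n + δ)·k.
Dividing both sides by k: k^(1−α) = s / (n + δ).
k^0.64 = 0.30 / (0.028 + 0.072) = 0.30 / 0.100 = 3.0000
k* = 3.0000^(1/0.64) ≈ 5.5655
y* = (k*)^α = 5.5655^0.36 ≈ 1.8552
c* = (1 − s)·y* = (1 − 0.30) × 1.8552 ≈ 1.2986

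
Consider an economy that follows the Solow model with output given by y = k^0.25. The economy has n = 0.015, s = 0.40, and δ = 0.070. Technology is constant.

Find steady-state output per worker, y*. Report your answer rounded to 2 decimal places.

y* ≈ 1.68

Steady state requires s·f(k) = (n + δ)·k, i.e. s·k^α = (n + δ)·k.
Dividing both sides by k: k^(1−α) = s / (n + δ).
k^0.75 = 0.40 / (0.015 + 0.070) = 0.40 / 0.085 = 4.7059
k* = 4.7059^(1/0.75) ≈ 7.8860
y* = (k*)^α = 7.8860^0.25 ≈ 1.6758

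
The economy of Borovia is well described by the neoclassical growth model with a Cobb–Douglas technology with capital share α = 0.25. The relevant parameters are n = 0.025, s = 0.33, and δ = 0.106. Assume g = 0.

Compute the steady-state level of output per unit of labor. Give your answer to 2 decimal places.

Steady state requires s·f(k) = (n + δ)·k, i.e. s·k^α = (n + δ)·k.
Rearranging, k^(1−α) = s / (n + δ).
k^0.75 = 0.33 / (0.025 + 0.106) = 0.33 / 0.131 = 2.5191
k* = 2.5191^(1/0.75) ≈ 3.4276
y* = (k*)^α = 3.4276^0.25 ≈ 1.3607

y* ≈ 1.36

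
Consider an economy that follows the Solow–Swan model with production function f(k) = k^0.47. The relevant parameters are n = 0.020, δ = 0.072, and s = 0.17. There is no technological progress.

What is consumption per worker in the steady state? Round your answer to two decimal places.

c* ≈ 1.43

In steady state, investment equals break-even investment: s·k^α = (n + δ)·k.
Dividing both sides by k: k^(1−α) = s / (n + δ).
k^0.53 = 0.17 / (0.020 + 0.072) = 0.17 / 0.092 = 1.8478
k* = 1.8478^(1/0.53) ≈ 3.1851
y* = (k*)^α = 3.1851^0.47 ≈ 1.7237
c* = (1 − s)·y* = (1 − 0.17) × 1.7237 ≈ 1.4307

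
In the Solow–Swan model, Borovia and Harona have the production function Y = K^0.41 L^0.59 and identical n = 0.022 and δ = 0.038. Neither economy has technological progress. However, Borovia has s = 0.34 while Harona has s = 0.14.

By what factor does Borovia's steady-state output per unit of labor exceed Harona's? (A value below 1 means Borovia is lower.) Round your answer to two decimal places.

Steady-state y* = [s/(n + δ)]^(α/(1−α)), so the ratio is [ (s_B/(n + δ)_B) / (s_H/(n + δ)_H) ]^0.6949.
s_B/(n + δ)_B = 0.34/0.060 = 5.6667; s_H/(n + δ)_H = 0.14/0.060 = 2.3333.
Ratio = (5.6667/2.3333)^0.6949 = 2.4286^0.6949 ≈ 1.8526

ratio ≈ 1.85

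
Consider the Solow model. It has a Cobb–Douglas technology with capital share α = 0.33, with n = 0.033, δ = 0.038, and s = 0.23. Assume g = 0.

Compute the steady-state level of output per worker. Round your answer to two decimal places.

Steady state requires s·f(k) = (n + δ)·k, i.e. s·k^α = (n + δ)·k.
Dividing both sides by k: k^(1−α) = s / (n + δ).
k^0.67 = 0.23 / (0.033 + 0.038) = 0.23 / 0.071 = 3.2394
k* = 3.2394^(1/0.67) ≈ 5.7795
y* = (k*)^α = 5.7795^0.33 ≈ 1.7841

y* ≈ 1.78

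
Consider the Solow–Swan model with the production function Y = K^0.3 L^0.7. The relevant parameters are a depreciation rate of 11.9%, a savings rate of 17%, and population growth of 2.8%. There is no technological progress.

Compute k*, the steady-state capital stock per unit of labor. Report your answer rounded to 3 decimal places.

Steady state requires s·f(k) = (n + δ)·k, i.e. s·k^α = (n + δ)·k.
Rearranging, k^(1−α) = s / (n + δ).
k^0.7 = 0.17 / (0.028 + 0.119) = 0.17 / 0.147 = 1.1565
k* = 1.1565^(1/0.7) ≈ 1.2309

k* ≈ 1.231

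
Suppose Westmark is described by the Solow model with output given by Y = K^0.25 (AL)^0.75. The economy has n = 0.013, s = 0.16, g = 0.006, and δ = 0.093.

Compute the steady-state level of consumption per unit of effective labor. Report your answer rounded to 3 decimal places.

Steady state requires s·f(k) = (n + g + δ)·k, i.e. s·k^α = (n + g + δ)·k.
Rearranging, k^(1−α) = s / (n + g + δ).
k^0.75 = 0.16 / (0.013 + 0.006 + 0.093) = 0.16 / 0.112 = 1.4286
k* = 1.4286^(1/0.75) ≈ 1.6090
y* = (k*)^α = 1.6090^0.25 ≈ 1.1263
c* = (1 − s)·y* = (1 − 0.16) × 1.1263 ≈ 0.9461

c* = 0.946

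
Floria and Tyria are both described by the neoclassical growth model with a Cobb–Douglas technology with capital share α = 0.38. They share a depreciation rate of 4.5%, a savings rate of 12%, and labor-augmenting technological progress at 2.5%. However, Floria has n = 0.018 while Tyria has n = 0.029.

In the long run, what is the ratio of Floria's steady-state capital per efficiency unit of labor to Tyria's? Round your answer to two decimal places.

k*_F / k*_T ≈ 1.21

Steady-state k* = [s/(n + g + δ)]^(1/(1−α)), so the ratio is [ (s_F/(n + g + δ)_F) / (s_T/(n + g + δ)_T) ]^1.6129.
s_F/(n + g + δ)_F = 0.12/0.088 = 1.3636; s_T/(n + g + δ)_T = 0.12/0.099 = 1.2121.
Ratio = (1.3636/1.2121)^1.6129 = 1.1250^1.6129 ≈ 1.2092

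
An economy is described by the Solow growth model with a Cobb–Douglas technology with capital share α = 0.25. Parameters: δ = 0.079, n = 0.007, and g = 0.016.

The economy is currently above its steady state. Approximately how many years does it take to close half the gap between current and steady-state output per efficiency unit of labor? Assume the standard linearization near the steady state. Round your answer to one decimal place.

Near the steady state the convergence rate is λ = (1 − α)(n + g + δ).
λ = (1 − 0.25) × 0.102 = 0.75 × 0.102 = 0.0765
Half-life = ln 2 / λ = 0.6931 / 0.0765 ≈ 9.06 years

about 9.1 years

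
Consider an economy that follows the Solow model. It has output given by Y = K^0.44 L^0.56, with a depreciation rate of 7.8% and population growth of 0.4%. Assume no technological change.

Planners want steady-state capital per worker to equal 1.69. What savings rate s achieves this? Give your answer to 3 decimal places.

Steady state requires s·f(k) = (n + δ)·k, i.e. s·k^α = (n + δ)·k.
So s / (n + δ) = (k*)^(1−α) = 1.69^0.56 = 1.3416.
Therefore s = 1.3416 × (n + δ) = 1.3416 × 0.082 = 0.1100.

s ≈ 0.110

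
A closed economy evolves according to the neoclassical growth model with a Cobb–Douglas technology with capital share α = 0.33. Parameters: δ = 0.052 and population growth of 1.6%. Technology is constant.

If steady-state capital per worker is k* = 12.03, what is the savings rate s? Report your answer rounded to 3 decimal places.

Steady state requires s·f(k) = (n + δ)·k, i.e. s·k^α = (n + δ)·k.
So s / (n + δ) = (k*)^(1−α) = 12.03^0.67 = 5.2939.
Therefore s = 5.2939 × (n + δ) = 5.2939 × 0.068 = 0.3600.

s ≈ 0.360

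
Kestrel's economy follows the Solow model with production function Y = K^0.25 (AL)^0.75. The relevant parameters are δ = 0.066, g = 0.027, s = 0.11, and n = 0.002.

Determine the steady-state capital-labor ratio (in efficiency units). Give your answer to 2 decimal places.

Steady state requires s·f(k) = (n + g + δ)·k, i.e. s·k^α = (n + g + δ)·k.
Dividing both sides by k: k^(1−α) = s / (n + g + δ).
k^0.75 = 0.11 / (0.002 + 0.027 + 0.066) = 0.11 / 0.095 = 1.1579
k* = 1.1579^(1/0.75) ≈ 1.2159

k* = 1.22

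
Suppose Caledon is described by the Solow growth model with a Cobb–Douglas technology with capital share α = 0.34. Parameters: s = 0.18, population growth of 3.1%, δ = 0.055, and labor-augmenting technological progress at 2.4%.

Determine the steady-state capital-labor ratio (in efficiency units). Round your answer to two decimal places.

k* ≈ 2.11

Steady state requires s·f(k) = (n + g + δ)·k, i.e. s·k^α = (n + g + δ)·k.
Dividing both sides by k: k^(1−α) = s / (n + g + δ).
k^0.66 = 0.18 / (0.031 + 0.024 + 0.055) = 0.18 / 0.110 = 1.6364
k* = 1.6364^(1/0.66) ≈ 2.1090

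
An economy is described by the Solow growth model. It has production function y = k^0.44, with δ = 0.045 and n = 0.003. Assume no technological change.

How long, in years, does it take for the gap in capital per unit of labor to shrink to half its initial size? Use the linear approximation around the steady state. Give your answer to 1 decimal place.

half-life ≈ 25.8 years

Near the steady state the convergence rate is λ = (1 − α)(n + δ).
λ = (1 − 0.44) × 0.048 = 0.56 × 0.048 = 0.02688
Half-life = ln 2 / λ = 0.6931 / 0.02688 ≈ 25.78 years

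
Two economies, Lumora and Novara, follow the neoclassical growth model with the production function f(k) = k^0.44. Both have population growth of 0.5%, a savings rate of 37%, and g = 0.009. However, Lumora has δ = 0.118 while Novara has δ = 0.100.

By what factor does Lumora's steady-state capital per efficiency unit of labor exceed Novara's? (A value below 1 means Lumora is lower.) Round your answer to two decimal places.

k*_L / k*_N ≈ 0.77

Steady-state k* = [s/(n + g + δ)]^(1/(1−α)), so the ratio is [ (s_L/(n + g + δ)_L) / (s_N/(n + g + δ)_N) ]^1.7857.
s_L/(n + g + δ)_L = 0.37/0.132 = 2.8030; s_N/(n + g + δ)_N = 0.37/0.114 = 3.2456.
Ratio = (2.8030/3.2456)^1.7857 = 0.8636^1.7857 ≈ 0.7696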